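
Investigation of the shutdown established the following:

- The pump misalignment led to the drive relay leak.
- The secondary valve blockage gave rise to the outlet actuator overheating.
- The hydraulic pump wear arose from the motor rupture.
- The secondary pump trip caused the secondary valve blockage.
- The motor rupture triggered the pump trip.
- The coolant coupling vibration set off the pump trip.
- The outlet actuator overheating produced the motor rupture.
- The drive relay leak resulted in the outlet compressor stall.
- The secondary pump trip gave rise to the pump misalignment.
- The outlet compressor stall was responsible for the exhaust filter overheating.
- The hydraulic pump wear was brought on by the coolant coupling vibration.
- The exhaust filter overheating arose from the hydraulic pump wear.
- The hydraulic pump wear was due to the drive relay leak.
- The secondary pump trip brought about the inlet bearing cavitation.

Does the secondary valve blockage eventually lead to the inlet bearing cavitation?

The secondary valve blockage leads to the outlet actuator overheating, the motor rupture, the pump trip, the hydraulic pump wear, the exhaust filter overheating; the inlet bearing cavitation is not among them.

No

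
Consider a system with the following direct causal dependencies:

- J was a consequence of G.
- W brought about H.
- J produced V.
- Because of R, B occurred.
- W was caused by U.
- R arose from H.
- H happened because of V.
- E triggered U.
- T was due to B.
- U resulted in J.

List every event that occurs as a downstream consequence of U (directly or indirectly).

B, H, J, R, T, V, W

Direct effects: J, W.
2 steps out: V, H.
3 steps out: R.
4 steps out: B.
5 steps out: T.
Not reachable from it: E, G.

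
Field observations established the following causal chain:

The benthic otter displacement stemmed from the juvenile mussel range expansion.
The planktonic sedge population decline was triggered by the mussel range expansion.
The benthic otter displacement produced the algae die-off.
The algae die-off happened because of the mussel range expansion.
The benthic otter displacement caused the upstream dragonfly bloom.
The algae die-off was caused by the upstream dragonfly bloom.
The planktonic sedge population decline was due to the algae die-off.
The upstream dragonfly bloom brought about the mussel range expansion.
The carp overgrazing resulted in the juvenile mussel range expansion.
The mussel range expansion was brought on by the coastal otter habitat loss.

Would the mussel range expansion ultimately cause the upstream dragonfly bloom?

The mussel range expansion leads to the algae die-off, the planktonic sedge population decline; the upstream dragonfly bloom is not among them.

No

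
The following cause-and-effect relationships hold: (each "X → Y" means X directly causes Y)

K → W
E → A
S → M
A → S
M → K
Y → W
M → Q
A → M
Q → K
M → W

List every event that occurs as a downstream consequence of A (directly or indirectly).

Direct effects: S, M.
2 steps out: Q, K, W.
Not reachable from it: E, Y.

K, M, Q, S, W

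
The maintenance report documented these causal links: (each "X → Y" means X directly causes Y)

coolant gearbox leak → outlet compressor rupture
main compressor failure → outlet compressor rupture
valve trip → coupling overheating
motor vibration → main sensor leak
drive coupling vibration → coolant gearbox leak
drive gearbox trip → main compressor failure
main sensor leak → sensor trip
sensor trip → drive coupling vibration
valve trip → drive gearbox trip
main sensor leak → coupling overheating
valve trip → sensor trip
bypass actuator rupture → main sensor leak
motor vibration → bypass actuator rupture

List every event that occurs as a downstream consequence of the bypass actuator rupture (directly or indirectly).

Direct effects: the main sensor leak.
2 steps out: the coupling overheating, the sensor trip.
3 steps out: the drive coupling vibration.
4 steps out: the coolant gearbox leak.
5 steps out: the outlet compressor rupture.
Not reachable from it: the motor vibration, the valve trip, the drive gearbox trip, the main compressor failure.

the coolant gearbox leak, the coupling overheating, the drive coupling vibration, the main sensor leak, the outlet compressor rupture, the sensor trip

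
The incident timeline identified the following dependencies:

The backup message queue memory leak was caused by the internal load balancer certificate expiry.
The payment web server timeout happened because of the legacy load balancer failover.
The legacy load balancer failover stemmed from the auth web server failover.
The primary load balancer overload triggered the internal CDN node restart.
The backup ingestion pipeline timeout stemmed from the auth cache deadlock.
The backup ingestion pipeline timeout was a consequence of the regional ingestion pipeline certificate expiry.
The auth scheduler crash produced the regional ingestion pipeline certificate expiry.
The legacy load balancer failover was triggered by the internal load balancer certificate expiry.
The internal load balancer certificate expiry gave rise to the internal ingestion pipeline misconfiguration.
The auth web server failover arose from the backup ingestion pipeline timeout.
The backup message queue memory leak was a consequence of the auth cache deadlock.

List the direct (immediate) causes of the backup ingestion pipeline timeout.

the auth cache deadlock, the regional ingestion pipeline certificate expiry

Upstream contributors include the auth scheduler crash, but only the auth cache deadlock, the regional ingestion pipeline certificate expiry feed directly into the backup ingestion pipeline timeout.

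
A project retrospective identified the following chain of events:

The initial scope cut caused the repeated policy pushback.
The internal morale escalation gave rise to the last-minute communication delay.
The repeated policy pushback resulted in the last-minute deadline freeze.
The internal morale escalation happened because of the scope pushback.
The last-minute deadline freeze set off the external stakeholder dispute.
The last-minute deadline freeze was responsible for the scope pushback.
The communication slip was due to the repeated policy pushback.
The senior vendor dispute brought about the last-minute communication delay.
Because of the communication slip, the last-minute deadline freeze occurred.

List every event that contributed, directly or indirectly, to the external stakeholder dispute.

the communication slip, the initial scope cut, the last-minute deadline freeze, the repeated policy pushback

Immediate cause of the external stakeholder dispute: the last-minute deadline freeze.
Further upstream: the initial scope cut, the repeated policy pushback, the communication slip.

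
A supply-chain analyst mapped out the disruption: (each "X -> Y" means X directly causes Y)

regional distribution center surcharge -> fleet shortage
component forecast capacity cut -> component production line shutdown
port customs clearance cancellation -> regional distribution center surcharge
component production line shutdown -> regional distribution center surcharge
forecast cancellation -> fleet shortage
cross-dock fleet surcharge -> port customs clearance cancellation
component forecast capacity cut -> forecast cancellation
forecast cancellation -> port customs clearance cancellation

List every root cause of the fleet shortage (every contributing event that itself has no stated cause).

the component forecast capacity cut, the cross-dock fleet surcharge

Tracing upstream from the fleet shortage: the fleet shortage ← the forecast cancellation ← the component forecast capacity cut.
A separate upstream branch: the fleet shortage ← the regional distribution center surcharge ← the port customs clearance cancellation ← the cross-dock fleet surcharge.
Each of those chain origins has no stated cause.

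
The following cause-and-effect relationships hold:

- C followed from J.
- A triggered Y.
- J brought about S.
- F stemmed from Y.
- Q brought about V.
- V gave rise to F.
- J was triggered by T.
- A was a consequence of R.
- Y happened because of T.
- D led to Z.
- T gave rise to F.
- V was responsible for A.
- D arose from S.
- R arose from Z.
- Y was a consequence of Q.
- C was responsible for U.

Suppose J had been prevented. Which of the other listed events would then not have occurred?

C, D, R, S, U, Z

Downstream of J: S, D, C, Z, U, R, A, Y, F.
Of those, still caused via another path: A, Y, F.
The remainder have no surviving cause.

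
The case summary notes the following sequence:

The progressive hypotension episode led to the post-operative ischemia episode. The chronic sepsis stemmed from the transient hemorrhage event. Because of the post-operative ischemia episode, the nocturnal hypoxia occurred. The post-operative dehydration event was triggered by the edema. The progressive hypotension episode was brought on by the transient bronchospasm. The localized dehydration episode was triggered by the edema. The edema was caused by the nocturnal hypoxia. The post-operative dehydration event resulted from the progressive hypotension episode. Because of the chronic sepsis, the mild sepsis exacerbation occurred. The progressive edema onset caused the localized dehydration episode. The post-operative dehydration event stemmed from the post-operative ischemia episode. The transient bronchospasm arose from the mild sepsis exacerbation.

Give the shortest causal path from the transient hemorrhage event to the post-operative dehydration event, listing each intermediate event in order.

the transient hemorrhage event → the chronic sepsis
the chronic sepsis → the mild sepsis exacerbation
the mild sepsis exacerbation → the transient bronchospasm
the transient bronchospasm → the progressive hypotension episode
the progressive hypotension episode → the post-operative dehydration event
Length: 5 steps.

the transient hemorrhage event → the chronic sepsis → the mild sepsis exacerbation → the transient bronchospasm → the progressive hypotension episode → the post-operative dehydration event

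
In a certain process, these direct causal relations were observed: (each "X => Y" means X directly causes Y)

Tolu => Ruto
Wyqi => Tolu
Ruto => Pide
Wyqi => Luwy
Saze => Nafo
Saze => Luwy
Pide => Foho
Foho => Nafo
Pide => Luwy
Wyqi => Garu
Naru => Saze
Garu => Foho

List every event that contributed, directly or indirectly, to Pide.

Immediate cause of Pide: Ruto.
Further upstream: Wyqi, Tolu.

Ruto, Tolu, Wyqi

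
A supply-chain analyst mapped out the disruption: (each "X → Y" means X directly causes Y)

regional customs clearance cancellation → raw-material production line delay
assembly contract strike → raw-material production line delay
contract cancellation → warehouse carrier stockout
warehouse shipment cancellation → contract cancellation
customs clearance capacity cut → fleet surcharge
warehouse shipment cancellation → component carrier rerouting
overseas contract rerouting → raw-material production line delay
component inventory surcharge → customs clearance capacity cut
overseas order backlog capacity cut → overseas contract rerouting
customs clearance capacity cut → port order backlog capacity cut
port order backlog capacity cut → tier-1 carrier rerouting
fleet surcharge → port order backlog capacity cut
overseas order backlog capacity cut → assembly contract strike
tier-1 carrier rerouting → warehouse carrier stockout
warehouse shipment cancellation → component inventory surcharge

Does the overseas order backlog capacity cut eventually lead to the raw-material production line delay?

There is a causal chain: the overseas order backlog capacity cut → the assembly contract strike → the raw-material production line delay.

Yes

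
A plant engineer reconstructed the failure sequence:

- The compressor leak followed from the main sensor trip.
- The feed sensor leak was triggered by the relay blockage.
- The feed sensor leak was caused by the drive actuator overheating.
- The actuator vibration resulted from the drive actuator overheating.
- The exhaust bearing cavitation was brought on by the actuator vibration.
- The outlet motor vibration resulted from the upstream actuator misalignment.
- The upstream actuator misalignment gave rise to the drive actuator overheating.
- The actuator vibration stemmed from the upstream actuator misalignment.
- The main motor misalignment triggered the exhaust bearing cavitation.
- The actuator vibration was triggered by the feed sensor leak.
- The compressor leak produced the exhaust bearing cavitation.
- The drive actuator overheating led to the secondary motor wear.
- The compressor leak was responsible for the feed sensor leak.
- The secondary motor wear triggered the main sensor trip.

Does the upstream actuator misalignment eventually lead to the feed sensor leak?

Yes

There is a causal chain: the upstream actuator misalignment → the drive actuator overheating → the feed sensor leak.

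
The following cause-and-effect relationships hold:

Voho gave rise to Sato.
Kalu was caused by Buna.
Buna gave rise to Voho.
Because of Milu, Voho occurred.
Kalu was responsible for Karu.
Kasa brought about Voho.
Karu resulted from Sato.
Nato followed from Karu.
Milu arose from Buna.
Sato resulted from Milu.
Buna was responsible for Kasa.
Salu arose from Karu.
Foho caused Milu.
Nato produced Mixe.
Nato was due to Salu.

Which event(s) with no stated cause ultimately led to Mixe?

Buna, Foho

Tracing upstream from Mixe: Mixe ← Nato ← Karu ← Kalu ← Buna.
A separate upstream branch: Mixe ← Nato ← Karu ← Sato ← Milu ← Foho.
Each of those chain origins has no stated cause.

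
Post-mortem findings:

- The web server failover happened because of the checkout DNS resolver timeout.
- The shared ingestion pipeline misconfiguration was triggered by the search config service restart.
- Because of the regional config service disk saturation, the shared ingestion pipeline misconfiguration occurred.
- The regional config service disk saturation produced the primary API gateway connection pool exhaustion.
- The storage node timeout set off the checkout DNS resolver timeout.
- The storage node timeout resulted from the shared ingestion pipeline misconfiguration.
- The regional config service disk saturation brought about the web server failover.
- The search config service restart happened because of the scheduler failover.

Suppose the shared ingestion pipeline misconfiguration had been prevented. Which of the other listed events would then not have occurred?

Downstream of the shared ingestion pipeline misconfiguration: the storage node timeout, the checkout DNS resolver timeout, the web server failover.
Of those, still caused via another path: the web server failover.
The remainder have no surviving cause.

the checkout DNS resolver timeout, the storage node timeout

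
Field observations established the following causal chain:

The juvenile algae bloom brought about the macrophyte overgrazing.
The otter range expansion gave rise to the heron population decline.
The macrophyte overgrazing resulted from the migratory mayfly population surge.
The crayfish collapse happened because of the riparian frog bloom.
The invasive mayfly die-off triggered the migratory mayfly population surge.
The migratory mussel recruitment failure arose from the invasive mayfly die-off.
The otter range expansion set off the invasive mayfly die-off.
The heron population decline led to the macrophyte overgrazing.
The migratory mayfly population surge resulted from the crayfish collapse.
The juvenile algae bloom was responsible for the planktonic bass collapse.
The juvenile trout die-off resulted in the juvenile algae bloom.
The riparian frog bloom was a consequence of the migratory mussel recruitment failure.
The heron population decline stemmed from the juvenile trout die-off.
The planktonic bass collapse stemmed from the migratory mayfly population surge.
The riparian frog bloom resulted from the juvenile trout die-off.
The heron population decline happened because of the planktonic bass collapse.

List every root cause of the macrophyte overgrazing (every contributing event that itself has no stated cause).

Tracing upstream from the macrophyte overgrazing: the macrophyte overgrazing ← the juvenile algae bloom ← the juvenile trout die-off.
A separate upstream branch: the macrophyte overgrazing ← the heron population decline ← the otter range expansion.
Each of those chain origins has no stated cause.

the juvenile trout die-off, the otter range expansion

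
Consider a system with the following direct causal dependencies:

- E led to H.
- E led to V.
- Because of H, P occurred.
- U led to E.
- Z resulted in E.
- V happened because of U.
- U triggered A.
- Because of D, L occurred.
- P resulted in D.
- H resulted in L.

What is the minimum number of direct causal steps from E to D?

3

Shortest chain: E → H → P → D.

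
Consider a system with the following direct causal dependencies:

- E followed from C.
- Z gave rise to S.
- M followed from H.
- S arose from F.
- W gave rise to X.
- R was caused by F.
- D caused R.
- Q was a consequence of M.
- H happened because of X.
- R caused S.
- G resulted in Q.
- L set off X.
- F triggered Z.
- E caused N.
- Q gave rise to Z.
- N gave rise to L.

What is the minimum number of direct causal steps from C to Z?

Shortest chain: C → E → N → L → X → H → M → Q → Z.

8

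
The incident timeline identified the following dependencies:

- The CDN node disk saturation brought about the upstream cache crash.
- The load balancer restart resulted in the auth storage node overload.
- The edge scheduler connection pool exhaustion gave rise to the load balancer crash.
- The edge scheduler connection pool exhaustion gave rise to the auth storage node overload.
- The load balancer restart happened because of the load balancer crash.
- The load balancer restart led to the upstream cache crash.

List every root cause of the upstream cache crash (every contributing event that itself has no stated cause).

the CDN node disk saturation, the edge scheduler connection pool exhaustion

Tracing upstream from the upstream cache crash: the upstream cache crash ← the CDN node disk saturation.
A separate upstream branch: the upstream cache crash ← the load balancer restart ← the load balancer crash ← the edge scheduler connection pool exhaustion.
Each of those chain origins has no stated cause.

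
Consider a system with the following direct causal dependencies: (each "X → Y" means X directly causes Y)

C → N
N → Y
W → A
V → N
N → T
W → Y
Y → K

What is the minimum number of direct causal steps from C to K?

Shortest chain: C → N → Y → K.

3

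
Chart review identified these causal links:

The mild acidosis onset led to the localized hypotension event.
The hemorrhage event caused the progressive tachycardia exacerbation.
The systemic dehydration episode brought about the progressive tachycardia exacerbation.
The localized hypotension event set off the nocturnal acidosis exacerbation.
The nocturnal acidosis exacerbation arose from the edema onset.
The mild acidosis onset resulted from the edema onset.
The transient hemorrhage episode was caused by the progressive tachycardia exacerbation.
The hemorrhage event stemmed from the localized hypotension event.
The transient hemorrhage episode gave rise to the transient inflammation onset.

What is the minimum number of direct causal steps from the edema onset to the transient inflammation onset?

Shortest chain: the edema onset → the mild acidosis onset → the localized hypotension event → the hemorrhage event → the progressive tachycardia exacerbation → the transient hemorrhage episode → the transient inflammation onset.

6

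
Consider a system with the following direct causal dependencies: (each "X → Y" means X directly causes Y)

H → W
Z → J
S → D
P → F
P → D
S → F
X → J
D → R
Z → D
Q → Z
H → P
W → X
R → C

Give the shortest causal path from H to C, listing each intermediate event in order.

H → P → D → R → C

H → P
P → D
D → R
R → C
Length: 4 steps.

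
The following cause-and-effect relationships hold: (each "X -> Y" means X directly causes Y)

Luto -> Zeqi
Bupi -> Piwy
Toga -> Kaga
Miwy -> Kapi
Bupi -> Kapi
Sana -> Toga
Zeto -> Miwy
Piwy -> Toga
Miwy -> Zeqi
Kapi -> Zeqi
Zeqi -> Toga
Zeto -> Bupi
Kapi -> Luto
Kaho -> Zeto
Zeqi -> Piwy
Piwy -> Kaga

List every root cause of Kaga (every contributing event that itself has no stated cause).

Kaho, Sana

Tracing upstream from Kaga: Kaga ← Piwy ← Bupi ← Zeto ← Kaho.
A separate upstream branch: Kaga ← Toga ← Sana.
Each of those chain origins has no stated cause.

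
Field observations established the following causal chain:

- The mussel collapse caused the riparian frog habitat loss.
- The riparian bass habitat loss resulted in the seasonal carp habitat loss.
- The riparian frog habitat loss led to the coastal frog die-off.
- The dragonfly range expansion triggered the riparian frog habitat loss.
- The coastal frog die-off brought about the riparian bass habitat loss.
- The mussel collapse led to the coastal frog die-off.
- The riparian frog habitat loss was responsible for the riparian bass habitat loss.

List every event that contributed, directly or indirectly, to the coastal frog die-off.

Immediate causes of the coastal frog die-off: the mussel collapse, the riparian frog habitat loss.
Further upstream: the dragonfly range expansion.

the dragonfly range expansion, the mussel collapse, the riparian frog habitat loss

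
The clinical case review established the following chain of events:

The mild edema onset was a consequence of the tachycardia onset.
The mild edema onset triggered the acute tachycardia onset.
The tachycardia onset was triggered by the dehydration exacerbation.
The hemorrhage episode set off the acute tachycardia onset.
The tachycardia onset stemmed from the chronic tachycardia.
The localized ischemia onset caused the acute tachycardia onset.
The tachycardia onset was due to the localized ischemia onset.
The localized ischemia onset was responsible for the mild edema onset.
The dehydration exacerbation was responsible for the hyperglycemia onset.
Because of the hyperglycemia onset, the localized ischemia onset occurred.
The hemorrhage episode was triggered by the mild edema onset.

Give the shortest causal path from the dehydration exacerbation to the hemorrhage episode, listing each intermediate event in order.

the dehydration exacerbation → the tachycardia onset → the mild edema onset → the hemorrhage episode

the dehydration exacerbation → the tachycardia onset
the tachycardia onset → the mild edema onset
the mild edema onset → the hemorrhage episode
Length: 3 steps.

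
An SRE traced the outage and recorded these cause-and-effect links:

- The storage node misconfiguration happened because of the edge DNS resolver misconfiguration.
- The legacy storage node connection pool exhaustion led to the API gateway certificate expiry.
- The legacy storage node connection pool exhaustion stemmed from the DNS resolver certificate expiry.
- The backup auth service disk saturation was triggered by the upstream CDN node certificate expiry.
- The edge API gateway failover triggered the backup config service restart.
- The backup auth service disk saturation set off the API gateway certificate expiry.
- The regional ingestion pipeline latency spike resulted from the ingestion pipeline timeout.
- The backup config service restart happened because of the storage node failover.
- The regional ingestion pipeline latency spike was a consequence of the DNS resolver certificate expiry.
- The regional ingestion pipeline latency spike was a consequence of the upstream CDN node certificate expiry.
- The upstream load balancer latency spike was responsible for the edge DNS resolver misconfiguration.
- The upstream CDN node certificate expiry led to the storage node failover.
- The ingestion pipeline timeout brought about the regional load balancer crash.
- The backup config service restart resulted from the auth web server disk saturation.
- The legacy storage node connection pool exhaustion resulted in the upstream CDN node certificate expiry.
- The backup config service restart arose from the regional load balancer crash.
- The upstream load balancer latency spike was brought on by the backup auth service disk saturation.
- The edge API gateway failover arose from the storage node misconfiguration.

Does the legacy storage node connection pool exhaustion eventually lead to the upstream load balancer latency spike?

There is a causal chain: the legacy storage node connection pool exhaustion → the upstream CDN node certificate expiry → the backup auth service disk saturation → the upstream load balancer latency spike.

Yes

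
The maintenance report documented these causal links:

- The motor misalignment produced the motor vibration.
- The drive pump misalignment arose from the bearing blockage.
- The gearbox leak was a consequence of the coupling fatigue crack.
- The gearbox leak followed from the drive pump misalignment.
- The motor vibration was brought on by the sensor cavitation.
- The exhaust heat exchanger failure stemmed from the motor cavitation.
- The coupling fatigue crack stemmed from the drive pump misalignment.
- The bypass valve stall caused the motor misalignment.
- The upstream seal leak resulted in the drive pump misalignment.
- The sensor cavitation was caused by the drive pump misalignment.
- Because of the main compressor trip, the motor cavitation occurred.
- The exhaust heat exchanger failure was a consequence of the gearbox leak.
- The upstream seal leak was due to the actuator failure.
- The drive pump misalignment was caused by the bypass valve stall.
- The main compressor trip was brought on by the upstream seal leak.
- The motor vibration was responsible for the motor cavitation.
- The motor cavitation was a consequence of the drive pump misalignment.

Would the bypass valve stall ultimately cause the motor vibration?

Yes

There is a causal chain: the bypass valve stall → the motor misalignment → the motor vibration.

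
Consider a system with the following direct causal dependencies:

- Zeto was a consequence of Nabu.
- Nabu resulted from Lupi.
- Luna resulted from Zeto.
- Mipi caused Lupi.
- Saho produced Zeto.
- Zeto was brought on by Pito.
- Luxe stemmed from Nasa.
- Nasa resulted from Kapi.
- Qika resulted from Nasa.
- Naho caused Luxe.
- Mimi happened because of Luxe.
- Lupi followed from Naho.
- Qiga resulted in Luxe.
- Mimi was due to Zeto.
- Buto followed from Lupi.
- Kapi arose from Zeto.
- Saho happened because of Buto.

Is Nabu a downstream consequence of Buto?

Buto leads to Saho, Zeto, Kapi, Nasa, Qika, Luxe, Mimi, Luna; Nabu is not among them.

No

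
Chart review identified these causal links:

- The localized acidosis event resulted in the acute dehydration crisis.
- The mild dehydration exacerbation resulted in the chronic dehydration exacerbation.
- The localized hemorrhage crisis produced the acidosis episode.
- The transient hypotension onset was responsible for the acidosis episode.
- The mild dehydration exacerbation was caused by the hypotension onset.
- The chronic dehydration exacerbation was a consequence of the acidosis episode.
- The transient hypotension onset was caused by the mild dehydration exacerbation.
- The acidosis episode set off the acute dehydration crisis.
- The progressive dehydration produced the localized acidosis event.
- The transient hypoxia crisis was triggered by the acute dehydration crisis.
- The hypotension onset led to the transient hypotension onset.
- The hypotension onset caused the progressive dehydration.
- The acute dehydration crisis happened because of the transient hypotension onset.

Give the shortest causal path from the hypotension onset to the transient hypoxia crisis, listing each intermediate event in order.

the hypotension onset → the transient hypotension onset → the acute dehydration crisis → the transient hypoxia crisis

the hypotension onset → the transient hypotension onset
the transient hypotension onset → the acute dehydration crisis
the acute dehydration crisis → the transient hypoxia crisis
Length: 3 steps.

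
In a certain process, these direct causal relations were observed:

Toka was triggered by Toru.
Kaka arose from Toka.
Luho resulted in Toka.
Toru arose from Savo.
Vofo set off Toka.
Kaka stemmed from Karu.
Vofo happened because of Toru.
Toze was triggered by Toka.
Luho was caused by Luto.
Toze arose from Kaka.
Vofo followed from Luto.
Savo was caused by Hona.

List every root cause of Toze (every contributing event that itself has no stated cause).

Hona, Karu, Luto

Tracing upstream from Toze: Toze ← Toka ← Toru ← Savo ← Hona.
A separate upstream branch: Toze ← Toka ← Vofo ← Luto.
A separate upstream branch: Toze ← Kaka ← Karu.
Each of those chain origins has no stated cause.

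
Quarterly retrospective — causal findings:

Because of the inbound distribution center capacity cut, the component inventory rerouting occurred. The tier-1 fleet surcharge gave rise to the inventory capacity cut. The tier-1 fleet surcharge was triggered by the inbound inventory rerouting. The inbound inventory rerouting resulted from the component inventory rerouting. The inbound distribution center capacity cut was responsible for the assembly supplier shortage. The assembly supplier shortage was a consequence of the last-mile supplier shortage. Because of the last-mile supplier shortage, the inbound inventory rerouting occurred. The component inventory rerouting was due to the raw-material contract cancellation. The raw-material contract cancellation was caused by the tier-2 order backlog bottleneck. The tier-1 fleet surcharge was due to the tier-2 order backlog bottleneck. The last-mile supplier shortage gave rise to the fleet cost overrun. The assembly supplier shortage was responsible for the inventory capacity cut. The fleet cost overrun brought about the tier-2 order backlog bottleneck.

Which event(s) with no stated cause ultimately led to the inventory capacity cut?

the inbound distribution center capacity cut, the last-mile supplier shortage

Tracing upstream from the inventory capacity cut: the inventory capacity cut ← the assembly supplier shortage ← the inbound distribution center capacity cut.
A separate upstream branch: the inventory capacity cut ← the assembly supplier shortage ← the last-mile supplier shortage.
Each of those chain origins has no stated cause.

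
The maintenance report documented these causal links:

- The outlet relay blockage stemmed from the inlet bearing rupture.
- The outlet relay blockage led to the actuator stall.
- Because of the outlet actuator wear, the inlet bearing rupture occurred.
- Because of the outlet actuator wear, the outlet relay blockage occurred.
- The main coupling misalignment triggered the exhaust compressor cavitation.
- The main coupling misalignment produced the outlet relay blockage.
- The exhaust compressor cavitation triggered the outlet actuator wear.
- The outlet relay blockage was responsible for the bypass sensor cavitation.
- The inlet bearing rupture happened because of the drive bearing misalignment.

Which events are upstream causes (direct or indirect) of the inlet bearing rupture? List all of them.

the drive bearing misalignment, the exhaust compressor cavitation, the main coupling misalignment, the outlet actuator wear

Immediate causes of the inlet bearing rupture: the outlet actuator wear, the drive bearing misalignment.
Further upstream: the main coupling misalignment, the exhaust compressor cavitation.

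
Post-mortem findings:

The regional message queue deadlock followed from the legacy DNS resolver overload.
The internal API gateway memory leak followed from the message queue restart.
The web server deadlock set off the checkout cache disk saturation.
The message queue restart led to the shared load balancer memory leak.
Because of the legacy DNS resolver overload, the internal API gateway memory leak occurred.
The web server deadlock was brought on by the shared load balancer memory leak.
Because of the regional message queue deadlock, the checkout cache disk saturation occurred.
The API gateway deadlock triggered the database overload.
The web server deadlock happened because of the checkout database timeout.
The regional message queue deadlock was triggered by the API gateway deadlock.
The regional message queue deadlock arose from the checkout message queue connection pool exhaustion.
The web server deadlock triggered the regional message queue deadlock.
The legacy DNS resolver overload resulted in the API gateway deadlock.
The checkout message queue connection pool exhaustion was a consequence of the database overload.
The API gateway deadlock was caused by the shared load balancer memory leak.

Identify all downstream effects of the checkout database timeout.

Direct effects: the web server deadlock.
2 steps out: the regional message queue deadlock, the checkout cache disk saturation.
Not reachable from it: the legacy DNS resolver overload, the message queue restart, the internal API gateway memory leak, the shared load balancer memory leak, the API gateway deadlock, the database overload, the checkout message queue connection pool exhaustion.

the checkout cache disk saturation, the regional message queue deadlock, the web server deadlock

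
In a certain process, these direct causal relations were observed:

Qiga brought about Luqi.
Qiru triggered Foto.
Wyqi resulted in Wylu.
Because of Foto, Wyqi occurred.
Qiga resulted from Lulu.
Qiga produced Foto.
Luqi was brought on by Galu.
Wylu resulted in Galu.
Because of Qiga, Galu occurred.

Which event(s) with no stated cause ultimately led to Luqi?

Tracing upstream from Luqi: Luqi ← Qiga ← Lulu.
A separate upstream branch: Luqi ← Galu ← Wylu ← Wyqi ← Foto ← Qiru.
Each of those chain origins has no stated cause.

Lulu, Qiru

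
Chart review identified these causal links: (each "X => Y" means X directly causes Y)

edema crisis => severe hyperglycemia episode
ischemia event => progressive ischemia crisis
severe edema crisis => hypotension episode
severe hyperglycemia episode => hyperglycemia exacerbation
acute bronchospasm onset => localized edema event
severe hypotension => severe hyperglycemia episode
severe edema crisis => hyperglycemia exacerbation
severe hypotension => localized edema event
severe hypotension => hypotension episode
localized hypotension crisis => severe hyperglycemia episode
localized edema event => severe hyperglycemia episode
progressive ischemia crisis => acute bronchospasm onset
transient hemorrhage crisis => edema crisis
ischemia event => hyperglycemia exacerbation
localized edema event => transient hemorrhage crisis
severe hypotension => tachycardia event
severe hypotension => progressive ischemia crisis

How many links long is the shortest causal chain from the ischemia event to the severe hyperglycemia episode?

Shortest chain: the ischemia event → the progressive ischemia crisis → the acute bronchospasm onset → the localized edema event → the severe hyperglycemia episode.

4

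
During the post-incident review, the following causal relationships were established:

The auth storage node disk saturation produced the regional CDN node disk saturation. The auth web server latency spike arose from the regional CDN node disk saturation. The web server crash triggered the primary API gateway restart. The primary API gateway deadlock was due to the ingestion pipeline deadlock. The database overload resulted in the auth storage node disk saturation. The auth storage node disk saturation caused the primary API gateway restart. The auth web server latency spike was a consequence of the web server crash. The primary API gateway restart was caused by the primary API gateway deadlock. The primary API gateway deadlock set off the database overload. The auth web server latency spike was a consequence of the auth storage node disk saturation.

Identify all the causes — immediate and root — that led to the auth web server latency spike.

Immediate causes of the auth web server latency spike: the web server crash, the auth storage node disk saturation, the regional CDN node disk saturation.
Further upstream: the ingestion pipeline deadlock, the primary API gateway deadlock, the database overload.

the auth storage node disk saturation, the database overload, the ingestion pipeline deadlock, the primary API gateway deadlock, the regional CDN node disk saturation, the web server crash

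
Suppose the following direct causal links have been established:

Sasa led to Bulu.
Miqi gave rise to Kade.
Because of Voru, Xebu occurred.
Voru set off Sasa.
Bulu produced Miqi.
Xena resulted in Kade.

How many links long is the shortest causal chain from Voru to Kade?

4

Shortest chain: Voru → Sasa → Bulu → Miqi → Kade.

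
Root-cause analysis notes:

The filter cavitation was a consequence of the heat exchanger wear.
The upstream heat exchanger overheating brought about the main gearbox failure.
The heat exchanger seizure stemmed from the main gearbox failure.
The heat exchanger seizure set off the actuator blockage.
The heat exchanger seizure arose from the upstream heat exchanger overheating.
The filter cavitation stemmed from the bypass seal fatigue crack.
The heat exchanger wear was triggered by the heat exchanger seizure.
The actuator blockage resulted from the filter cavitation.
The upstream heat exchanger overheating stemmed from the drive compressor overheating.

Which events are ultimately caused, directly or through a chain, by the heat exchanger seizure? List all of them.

Direct effects: the heat exchanger wear, the actuator blockage.
2 steps out: the filter cavitation.
Not reachable from it: the drive compressor overheating, the upstream heat exchanger overheating, the main gearbox failure, the bypass seal fatigue crack.

the actuator blockage, the filter cavitation, the heat exchanger wear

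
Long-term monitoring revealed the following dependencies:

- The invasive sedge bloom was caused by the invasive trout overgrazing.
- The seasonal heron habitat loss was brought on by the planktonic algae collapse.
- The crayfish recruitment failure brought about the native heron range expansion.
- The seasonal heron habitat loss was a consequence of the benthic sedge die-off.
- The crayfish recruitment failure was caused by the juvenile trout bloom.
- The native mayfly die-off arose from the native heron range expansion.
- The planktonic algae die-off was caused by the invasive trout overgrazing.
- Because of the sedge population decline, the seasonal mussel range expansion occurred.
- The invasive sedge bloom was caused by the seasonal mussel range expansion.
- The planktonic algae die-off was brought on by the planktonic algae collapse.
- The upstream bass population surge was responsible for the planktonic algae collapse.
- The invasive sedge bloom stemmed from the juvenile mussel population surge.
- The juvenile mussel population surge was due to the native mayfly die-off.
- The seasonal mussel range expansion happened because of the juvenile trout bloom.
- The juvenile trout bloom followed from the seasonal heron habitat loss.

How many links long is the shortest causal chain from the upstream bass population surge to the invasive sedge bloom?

Shortest chain: the upstream bass population surge → the planktonic algae collapse → the seasonal heron habitat loss → the juvenile trout bloom → the seasonal mussel range expansion → the invasive sedge bloom.

5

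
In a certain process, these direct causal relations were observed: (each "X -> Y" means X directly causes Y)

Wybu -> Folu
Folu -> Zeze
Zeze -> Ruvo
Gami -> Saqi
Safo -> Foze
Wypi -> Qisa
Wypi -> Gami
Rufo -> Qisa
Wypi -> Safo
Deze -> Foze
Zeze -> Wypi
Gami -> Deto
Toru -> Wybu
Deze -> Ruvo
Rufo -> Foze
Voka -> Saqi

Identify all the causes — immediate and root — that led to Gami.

Folu, Toru, Wybu, Wypi, Zeze

Immediate cause of Gami: Wypi.
Further upstream: Toru, Wybu, Folu, Zeze.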